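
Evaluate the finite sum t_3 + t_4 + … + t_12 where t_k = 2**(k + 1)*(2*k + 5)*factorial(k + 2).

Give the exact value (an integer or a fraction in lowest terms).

Ratio r(k) = 2*(k + 3)*(2*k + 7)/(2*k + 5).
So A=2*k + 6 and B=1, with C=k + 5/2.
Set up (2*k + 6)·f(k+1) − (1)·f(k) − (k + 5/2) = 0.
Bound: deg f ≤ 0.
Coefficient equations give f(k) = 1/2.
So s_k = (B(k−1)f/C)·t_k = (1/(2*k + 5))·t_k = 2**(k + 1)*factorial(k + 2).
s_(k+1) − s_k = 2**(k + 1)*(2*k + 5)*factorial(k + 2) = t_k.
Telescoping: Σ = s_(13) − s_(3) = 21424936845312000 − (1920) = 21424936845310080.

Σ = 21424936845310080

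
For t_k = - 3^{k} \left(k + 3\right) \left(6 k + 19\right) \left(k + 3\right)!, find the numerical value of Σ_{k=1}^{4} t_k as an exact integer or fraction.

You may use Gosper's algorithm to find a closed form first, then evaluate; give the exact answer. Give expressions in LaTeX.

Σ = -127370520

Step 1: r(k) = (k + 4)**2*(18*k + 75)/((k + 3)*(6*k + 19)).
So A=3*k + 12 and B=1, with C=k**2 + 37*k/6 + 19/2.
Need (3*k + 12)·f(k+1) − (1)·f(k) = k**2 + 37*k/6 + 19/2.
Degrees (1,0,2) ⇒ d ≤ 1.
Match coefficients ⇒ f(k) = (2*k + 3)/6.
Then R = B(k−1)f/C = (2*k + 3)/((k + 3)*(6*k + 19)), so s_k = R(k)·t_k = -3**k*(2*k + 3)*factorial(k + 3).
Check: Δs_k = -3**k*(k + 3)*(6*k + 19)*factorial(k + 3). ✓
Σ_(k=1)^(4) t_k = s_(5) − s_(1) = -127370880 − (-360) = -127370520.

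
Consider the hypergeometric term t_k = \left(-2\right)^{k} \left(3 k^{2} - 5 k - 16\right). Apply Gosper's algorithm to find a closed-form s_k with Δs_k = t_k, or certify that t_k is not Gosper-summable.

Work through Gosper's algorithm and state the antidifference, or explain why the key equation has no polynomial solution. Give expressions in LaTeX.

s_k = \left(-2\right)^{k} \left(- k^{2} + 3 k + 4\right)

Ratio r(k) = 2*(-3*k**2 - k + 18)/(3*k**2 - 5*k - 16).
A = -2, B = 1, C = k**2 - 5*k/3 - 16/3.
f must satisfy (-2)·f(k+1) − (1)·f(k) = k**2 - 5*k/3 - 16/3.
d = 2 from the (0,0,2) case.
Solve for f: f(k) = -(k - 4)*(k + 1)/3 (degree 2 ≤ 2).
R(k) = B(k−1)·f(k)/C(k) = -(k - 4)*(k + 1)/(3*k**2 - 5*k - 16); s_k = R·t_k = (-2)**k*(-k**2 + 3*k + 4).
s_(k+1) − s_k = (-2)**k*(3*k**2 - 5*k - 16) = t_k.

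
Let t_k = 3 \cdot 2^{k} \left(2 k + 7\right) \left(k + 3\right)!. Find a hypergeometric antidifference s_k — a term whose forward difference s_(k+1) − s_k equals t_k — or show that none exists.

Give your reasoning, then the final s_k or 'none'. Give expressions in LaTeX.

s_k = 3 \cdot 2^{k} \left(k + 3\right)!

t_(k+1)/t_k = 2*(k + 4)*(2*k + 9)/(2*k + 7).
A = 2*k + 8, B = 1, C = k + 7/2.
Need (2*k + 8)·f(k+1) − (1)·f(k) = k + 7/2.
Degrees (1,0,1) ⇒ d ≤ 0.
A polynomial solution: f(k) = 1/2.
Certificate R = B(k−1)f/C = 1/(2*k + 7) gives s_k = 3*2**k*factorial(k + 3).
s_(k+1) − s_k = 3*2**k*(2*k + 7)*factorial(k + 3) = t_k.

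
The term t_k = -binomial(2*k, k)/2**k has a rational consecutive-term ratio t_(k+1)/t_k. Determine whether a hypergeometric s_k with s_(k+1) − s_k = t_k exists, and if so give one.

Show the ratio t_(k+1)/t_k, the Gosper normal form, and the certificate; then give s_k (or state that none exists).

The ratio is (2*k + 1)/(k + 1).
Gosper form: A/B · C(k+1)/C(k) with A=2*k + 1, B=k + 1, C=1.
Key eq: (2*k + 1)·f(k+1) = (k)·f(k) + (1).
Degrees (1,1,0) ⇒ d ≤ -1.
Negative degree bound (-1): no f exists, t_k not Gosper-summable.

none — t_k is not Gosper-summable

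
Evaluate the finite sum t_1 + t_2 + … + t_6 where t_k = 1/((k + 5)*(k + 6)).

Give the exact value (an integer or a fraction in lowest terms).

Σ = 1/12

Ratio r(k) = (k + 5)/(k + 7).
Normal form (A,B,C) = (k + 5, k + 7, 1).
Need (k + 5)·f(k+1) − (k + 6)·f(k) = 1.
Degrees (1,1,0) ⇒ d ≤ 1.
Match coefficients ⇒ f(k) = k/5.
Certificate R = B(k−1)f/C = k*(k + 6)/5 gives s_k = k/(5*(k + 5)).
Check: Δs_k = 1/(k**2 + 11*k + 30). ✓
Evaluate s at k=7 and k=1: 7/60 and 1/30; difference 1/12.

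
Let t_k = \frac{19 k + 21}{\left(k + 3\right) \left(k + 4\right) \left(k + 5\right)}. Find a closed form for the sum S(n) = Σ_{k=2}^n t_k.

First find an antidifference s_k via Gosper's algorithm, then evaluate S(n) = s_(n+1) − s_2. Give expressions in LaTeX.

S(n) = \frac{77 n^{2} + 123 n - 200}{30 \left(n^{2} + 9 n + 20\right)}

r(k) = (k + 3)*(19*k + 40)/((k + 6)*(19*k + 21)) after simplifying.
Gosper form: A/B · C(k+1)/C(k) with A=k + 3, B=k + 6, C=k + 21/19.
f must satisfy (k + 3)·f(k+1) − (k + 5)·f(k) = k + 21/19.
Bound: deg f ≤ 2.
A polynomial solution: f(k) = k*(13*k + 15)/76.
So s_k = (B(k−1)f/C)·t_k = (k*(k + 5)*(13*k + 15)/(4*(19*k + 21)))·t_k = k*(13*k + 15)/(4*(k + 3)*(k + 4)).
Verify: (19*k + 21)/(k**3 + 12*k**2 + 47*k + 60) matches t_k.
Evaluate: s_(n+1) = (13*n**2 + 41*n + 28)/(4*(n**2 + 9*n + 20)); subtract s_(2) = 41/60 ⇒ S(n) = (77*n**2 + 123*n - 200)/(30*(n**2 + 9*n + 20)).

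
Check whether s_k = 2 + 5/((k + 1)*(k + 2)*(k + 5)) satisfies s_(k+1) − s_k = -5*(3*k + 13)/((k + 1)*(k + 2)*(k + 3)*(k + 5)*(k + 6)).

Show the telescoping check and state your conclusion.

s_(k+1) = 2 + 5/((k + 2)*(k + 3)*(k + 6))
s_(k+1) − s_k = 5*(-3*k - 13)/(k**5 + 17*k**4 + 107*k**3 + 307*k**2 + 396*k + 180)
(s_(k+1) − s_k) − t_k = 0

valid; difference matches t_k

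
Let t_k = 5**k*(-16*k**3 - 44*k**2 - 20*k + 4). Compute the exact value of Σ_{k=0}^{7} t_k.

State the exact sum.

t_(k+1)/t_k = 5*(4*k**3 + 23*k**2 + 39*k + 19)/(4*k**3 + 11*k**2 + 5*k - 1).
A = 5, B = 1, C = k**3 + 11*k**2/4 + 5*k/4 - 1/4.
Solve (5)·f(k+1) − (1)·f(k) = k**3 + 11*k**2/4 + 5*k/4 - 1/4.
From deg A=0, deg B=0, deg C=3: d=3.
A polynomial solution: f(k) = (4*k**3 - 4*k**2 - 1)/16.
Get s_k = R·t_k = 5**k*(-4*k**3 + 4*k**2 + 1) with R(k) = B(k−1)f(k)/C(k) = (4*k**3 - 4*k**2 - 1)/(4*(4*k**3 + 11*k**2 + 5*k - 1)).
Δs = 5**k*(-16*k**3 - 44*k**2 - 20*k + 4), as required.
Sum = s_(8) − s_(0); s_(8) = -699609375, s_(0) = 1 ⇒ -699609376.

Σ = -699609376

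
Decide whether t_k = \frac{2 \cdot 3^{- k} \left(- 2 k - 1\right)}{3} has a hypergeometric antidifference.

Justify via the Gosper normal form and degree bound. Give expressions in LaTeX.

Yes. s_k = 2 \cdot 3^{- k} \left(k + 1\right).

Compute t_(k+1)/t_k: get (2*k + 3)/(3*(2*k + 1)).
Take A(k)=1/3, B(k)=1, C(k)=k + 1/2.
Solve (1/3)·f(k+1) − (1)·f(k) = k + 1/2.
deg f ≤ 1 (via 0,0,1).
Match coefficients ⇒ f(k) = -3*(k + 1)/2.
Then R = B(k−1)f/C = -3*(k + 1)/(2*k + 1), so s_k = R(k)·t_k = 2*(k + 1)/3**k.
Δs = 2*(-2*k - 1)/(3*3**k), as required.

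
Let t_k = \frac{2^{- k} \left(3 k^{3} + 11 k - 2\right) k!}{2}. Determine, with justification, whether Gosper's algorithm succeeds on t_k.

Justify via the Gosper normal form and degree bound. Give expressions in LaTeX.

The ratio is (k + 1)*(11*k + 3*(k + 1)**3 + 9)/(2*(3*k**3 + 11*k - 2)).
A = k/2 + 1/2, B = 1, C = k**3 + 11*k/3 - 2/3.
Solve (k/2 + 1/2)·f(k+1) − (1)·f(k) = k**3 + 11*k/3 - 2/3.
deg f ≤ 2 (via 1,0,3).
Solving with deg f ≤ 2: f(k) = 2*(3*k**2 - 3*k + 2)/3.
Certificate R = B(k−1)f/C = 2*(3*k**2 - 3*k + 2)/(3*k**3 + 11*k - 2) gives s_k = (3*k**2 - 3*k + 2)*factorial(k)/2**k.
s_(k+1) − s_k = (3*k**3 + 11*k - 2)*factorial(k)/(2*2**k) = t_k.

Yes. s_k = 2^{- k} \left(3 k^{2} - 3 k + 2\right) k!.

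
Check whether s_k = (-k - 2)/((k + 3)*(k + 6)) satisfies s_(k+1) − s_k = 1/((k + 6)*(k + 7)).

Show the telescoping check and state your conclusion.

s_(k+1) = (-k - 3)/((k + 4)*(k + 7))
s_(k+1) − s_k = (k**2 + 5*k + 2)/(k**4 + 20*k**3 + 145*k**2 + 450*k + 504)
(s_(k+1) − s_k) − t_k = 2*(-k - 5)/(k**4 + 20*k**3 + 145*k**2 + 450*k + 504)

Invalid: residual 2*(-k - 5)/(k**4 + 20*k**3 + 145*k**2 + 450*k + 504) ≠ 0.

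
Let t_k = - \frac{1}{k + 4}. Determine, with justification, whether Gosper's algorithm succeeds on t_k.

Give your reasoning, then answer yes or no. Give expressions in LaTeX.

No; the coefficient equations for f are inconsistent.

Compute t_(k+1)/t_k: get (k + 4)/(k + 5).
Factor: A=k + 4; B=k + 5; C=1.
f must satisfy (k + 4)·f(k+1) − (k + 4)·f(k) = 1.
d = 0 from the (1,1,0) case.
Put f(k) = c0: A·f(k+1) − B(k−1)·f(k) − C = -1; need -1 = 0 — inconsistent ⇒ no f, not summable.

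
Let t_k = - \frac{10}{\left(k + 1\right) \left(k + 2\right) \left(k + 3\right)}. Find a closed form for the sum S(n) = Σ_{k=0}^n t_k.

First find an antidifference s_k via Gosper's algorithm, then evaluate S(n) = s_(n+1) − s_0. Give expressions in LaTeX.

Ratio r(k) = (k + 1)/(k + 4).
Gosper form: A/B · C(k+1)/C(k) with A=k + 1, B=k + 4, C=1.
Set up (k + 1)·f(k+1) − (k + 3)·f(k) − (1) = 0.
Degrees (1,1,0) ⇒ d ≤ 2.
Match coefficients ⇒ f(k) = k*(k + 3)/4.
Get s_k = R·t_k = 5*k*(-k - 3)/(2*(k + 1)*(k + 2)) with R(k) = B(k−1)f(k)/C(k) = k*(k + 3)**2/4.
Check: Δs_k = -10/(k**3 + 6*k**2 + 11*k + 6). ✓
s_(n+1) = 5*(-n**2 - 5*n - 4)/(2*(n**2 + 5*n + 6)) and s_(0) = 0, so S(n) = 5*(-n**2 - 5*n - 4)/(2*(n**2 + 5*n + 6)).

S(n) = \frac{5 \left(- n^{2} - 5 n - 4\right)}{2 \left(n^{2} + 5 n + 6\right)}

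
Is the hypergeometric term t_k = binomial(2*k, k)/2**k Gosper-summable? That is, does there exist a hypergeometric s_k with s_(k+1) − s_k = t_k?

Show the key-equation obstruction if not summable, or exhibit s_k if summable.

No. Not Gosper-summable.

t_(k+1)/t_k = (2*k + 1)/(k + 1).
Take A(k)=2*k + 1, B(k)=k + 1, C(k)=1.
Set up (2*k + 1)·f(k+1) − (k)·f(k) − (1) = 0.
Bound: deg f ≤ -1.
d = -1 < 0 ⇒ no nonzero polynomial f; not summable.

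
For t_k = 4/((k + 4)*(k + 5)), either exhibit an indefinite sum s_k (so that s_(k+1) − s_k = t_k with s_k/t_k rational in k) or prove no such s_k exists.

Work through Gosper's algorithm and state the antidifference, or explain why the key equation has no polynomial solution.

Ratio r(k) = (k + 4)/(k + 6).
Take A(k)=k + 4, B(k)=k + 6, C(k)=1.
f must satisfy (k + 4)·f(k+1) − (k + 5)·f(k) = 1.
Bound: deg f ≤ 1.
Coefficient equations give f(k) = k/4.
So s_k = (B(k−1)f/C)·t_k = (k*(k + 5)/4)·t_k = k/(k + 4).
Check: Δs_k = 4/(k**2 + 9*k + 20). ✓

s_k = k/(k + 4)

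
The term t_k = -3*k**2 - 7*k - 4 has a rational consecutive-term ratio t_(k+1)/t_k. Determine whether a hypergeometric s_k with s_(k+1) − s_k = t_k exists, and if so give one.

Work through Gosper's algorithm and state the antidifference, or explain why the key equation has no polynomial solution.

s_k = k*(-k**2 - 2*k - 1)

t_(k+1)/t_k = (3*k**2 + 13*k + 14)/(3*k**2 + 7*k + 4).
Take A(k)=1, B(k)=1, C(k)=k**2 + 7*k/3 + 4/3.
Key eq: (1)·f(k+1) = (1)·f(k) + (k**2 + 7*k/3 + 4/3).
Degrees (0,0,2) ⇒ d ≤ 3.
A polynomial solution: f(k) = k*(k + 1)**2/3.
Get s_k = R·t_k = k*(-k**2 - 2*k - 1) with R(k) = B(k−1)f(k)/C(k) = k*(k + 1)/(3*k + 4).
Verify: -3*k**2 - 7*k - 4 matches t_k.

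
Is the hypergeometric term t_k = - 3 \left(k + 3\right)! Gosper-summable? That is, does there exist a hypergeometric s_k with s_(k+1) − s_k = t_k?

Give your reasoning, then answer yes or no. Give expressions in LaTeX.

No — t_k has no hypergeometric antidifference.

r(k) = k + 4 after simplifying.
So A=k + 4 and B=1, with C=1.
Set up (k + 4)·f(k+1) − (1)·f(k) − (1) = 0.
From deg A=1, deg B=0, deg C=0: d=-1.
deg f ≤ -1 is impossible — no certificate.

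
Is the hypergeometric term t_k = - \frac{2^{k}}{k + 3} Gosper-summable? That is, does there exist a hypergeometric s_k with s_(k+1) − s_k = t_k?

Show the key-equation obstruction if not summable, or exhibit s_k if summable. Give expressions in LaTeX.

t_(k+1)/t_k = 2*(k + 3)/(k + 4).
Gosper form: A/B · C(k+1)/C(k) with A=2*k + 6, B=k + 4, C=1.
Set up (2*k + 6)·f(k+1) − (k + 3)·f(k) − (1) = 0.
d = -1 from the (1,1,0) case.
d = -1 < 0 ⇒ no nonzero polynomial f; not summable.

No — t_k has no hypergeometric antidifference.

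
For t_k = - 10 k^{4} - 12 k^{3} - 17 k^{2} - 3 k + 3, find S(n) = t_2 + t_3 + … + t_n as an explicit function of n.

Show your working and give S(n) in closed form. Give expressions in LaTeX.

Compute t_(k+1)/t_k: get (10*k**4 + 52*k**3 + 113*k**2 + 113*k + 39)/(10*k**4 + 12*k**3 + 17*k**2 + 3*k - 3).
A = 1, B = 1, C = k**4 + 6*k**3/5 + 17*k**2/10 + 3*k/10 - 3/10.
Set up (1)·f(k+1) − (1)·f(k) − (k**4 + 6*k**3/5 + 17*k**2/10 + 3*k/10 - 3/10) = 0.
deg f ≤ 5 (via 0,0,4).
Solve for f: f(k) = k*(k**2 + 2)*(2*k**2 - 2*k - 1)/10 (degree 5 ≤ 5).
So s_k = (B(k−1)f/C)·t_k = (k*(k**2 + 2)*(2*k**2 - 2*k - 1)/(10*k**4 + 12*k**3 + 17*k**2 + 3*k - 3))·t_k = k*(-2*k**4 + 2*k**3 - 3*k**2 + 4*k + 2).
Verify: -10*k**4 - 12*k**3 - 17*k**2 - 3*k + 3 matches t_k.
Evaluate: s_(n+1) = -2*n**5 - 8*n**4 - 15*n**3 - 13*n**2 - n + 3; subtract s_(2) = -36 ⇒ S(n) = -2*n**5 - 8*n**4 - 15*n**3 - 13*n**2 - n + 39.

S(n) = - 2 n^{5} - 8 n^{4} - 15 n^{3} - 13 n^{2} - n + 39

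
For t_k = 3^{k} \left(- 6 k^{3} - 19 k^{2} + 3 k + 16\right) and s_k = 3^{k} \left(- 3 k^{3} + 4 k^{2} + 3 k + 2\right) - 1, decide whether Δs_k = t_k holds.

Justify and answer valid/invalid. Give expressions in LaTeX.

s_(k+1) = 3**(k + 1)*(3*k - 3*(k + 1)**3 + 4*(k + 1)**2 + 5) - 1
s_(k+1) − s_k = 3**k*(-6*k**3 - 19*k**2 + 3*k + 16)
(s_(k+1) − s_k) − t_k = 0

Valid: the claim telescopes to t_k.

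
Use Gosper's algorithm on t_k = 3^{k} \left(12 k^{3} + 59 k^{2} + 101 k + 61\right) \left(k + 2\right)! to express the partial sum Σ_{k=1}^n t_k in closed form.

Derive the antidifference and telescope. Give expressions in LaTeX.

S(n) = 12 \cdot 3^{n} n^{2} \left(n + 3\right)! + 27 \cdot 3^{n} n \left(n + 3\right)! + 21 \cdot 3^{n} \left(n + 3\right)! - 126

Step 1: r(k) = 3*(12*k**4 + 131*k**3 + 540*k**2 + 998*k + 699)/(12*k**3 + 59*k**2 + 101*k + 61).
Take A(k)=3*k + 9, B(k)=1, C(k)=k**3 + 59*k**2/12 + 101*k/12 + 61/12.
f must satisfy (3*k + 9)·f(k+1) − (1)·f(k) = k**3 + 59*k**2/12 + 101*k/12 + 61/12.
d = 2 from the (1,0,3) case.
Solving with deg f ≤ 2: f(k) = (4*k**2 + k + 2)/12.
Certificate R = B(k−1)f/C = (4*k**2 + k + 2)/(12*k**3 + 59*k**2 + 101*k + 61) gives s_k = 3**k*(4*k**2 + k + 2)*factorial(k + 2).
Verify: 3**k*(12*k**3 + 59*k**2 + 101*k + 61)*factorial(k + 2) matches t_k.
Evaluate: s_(n+1) = 3**(n + 1)*(4*n**2 + 9*n + 7)*factorial(n + 3); subtract s_(1) = 126 ⇒ S(n) = 12*3**n*n**2*factorial(n + 3) + 27*3**n*n*factorial(n + 3) + 21*3**n*factorial(n + 3) - 126.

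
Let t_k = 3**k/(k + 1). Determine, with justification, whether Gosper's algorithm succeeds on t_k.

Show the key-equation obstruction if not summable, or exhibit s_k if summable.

No; the degree bound rules out any f.

t_(k+1)/t_k = 3*(k + 1)/(k + 2).
A = 3*k + 3, B = k + 2, C = 1.
f must satisfy (3*k + 3)·f(k+1) − (k + 1)·f(k) = 1.
deg f ≤ -1 (via 1,1,0).
d = -1 < 0 ⇒ no nonzero polynomial f; not summable.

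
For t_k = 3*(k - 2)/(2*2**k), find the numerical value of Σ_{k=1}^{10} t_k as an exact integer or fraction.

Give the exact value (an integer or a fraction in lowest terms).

r(k) = (k - 1)/(2*(k - 2)) after simplifying.
Take A(k)=1/2, B(k)=1, C(k)=k - 2.
Set up (1/2)·f(k+1) − (1)·f(k) − (k - 2) = 0.
Degrees (0,0,1) ⇒ d ≤ 1.
Match coefficients ⇒ f(k) = -2*(k - 1).
R(k) = B(k−1)·f(k)/C(k) = -2*(k - 1)/(k - 2); s_k = R·t_k = 3*(1 - k)/2**k.
Δs = 3*(k - 2)/(2*2**k), as required.
Evaluate s at k=11 and k=1: -15/1024 and 0; difference -15/1024.

Σ = -15/1024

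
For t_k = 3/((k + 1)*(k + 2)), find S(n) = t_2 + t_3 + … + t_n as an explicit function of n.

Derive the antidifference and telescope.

r(k) = (k + 1)/(k + 3) after simplifying.
Take A(k)=k + 1, B(k)=k + 3, C(k)=1.
f must satisfy (k + 1)·f(k+1) − (k + 2)·f(k) = 1.
d = 1 from the (1,1,0) case.
Solve for f: f(k) = k (degree 1 ≤ 1).
Get s_k = R·t_k = 3*k/(k + 1) with R(k) = B(k−1)f(k)/C(k) = k*(k + 2).
Check: Δs_k = 3/(k**2 + 3*k + 2). ✓
Evaluate: s_(n+1) = 3*(n + 1)/(n + 2); subtract s_(2) = 2 ⇒ S(n) = (n - 1)/(n + 2).

S(n) = (n - 1)/(n + 2)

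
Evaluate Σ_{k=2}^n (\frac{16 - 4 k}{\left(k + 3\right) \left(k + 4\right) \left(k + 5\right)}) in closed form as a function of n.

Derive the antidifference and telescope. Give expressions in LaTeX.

t_(k+1)/t_k = (k - 3)*(k + 3)/((k - 4)*(k + 6)).
A = k + 3, B = k + 6, C = k - 4.
f must satisfy (k + 3)·f(k+1) − (k + 5)·f(k) = k - 4.
From deg A=1, deg B=1, deg C=1: d=2.
Match coefficients ⇒ f(k) = -k*(k + 31)/24.
Get s_k = R·t_k = k*(k + 31)/(6*(k + 3)*(k + 4)) with R(k) = B(k−1)f(k)/C(k) = -k*(k + 5)*(k + 31)/(24*(k - 4)).
Check: Δs_k = 4*(4 - k)/(k**3 + 12*k**2 + 47*k + 60). ✓
Evaluate: s_(n+1) = (n**2 + 33*n + 32)/(6*(n**2 + 9*n + 20)); subtract s_(2) = 11/30 ⇒ S(n) = (-n**2 + 11*n - 10)/(5*(n**2 + 9*n + 20)).

S(n) = \frac{- n^{2} + 11 n - 10}{5 \left(n^{2} + 9 n + 20\right)}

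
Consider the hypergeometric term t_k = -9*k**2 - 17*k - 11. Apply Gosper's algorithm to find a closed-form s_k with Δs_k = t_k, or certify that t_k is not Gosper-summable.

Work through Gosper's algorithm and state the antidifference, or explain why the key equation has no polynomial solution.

Ratio r(k) = (9*k**2 + 35*k + 37)/(9*k**2 + 17*k + 11).
Normal form (A,B,C) = (1, 1, k**2 + 17*k/9 + 11/9).
Need (1)·f(k+1) − (1)·f(k) = k**2 + 17*k/9 + 11/9.
Bound: deg f ≤ 3.
Coefficient equations give f(k) = k*(3*k**2 + 4*k + 4)/9.
Then R = B(k−1)f/C = k*(3*k**2 + 4*k + 4)/(9*k**2 + 17*k + 11), so s_k = R(k)·t_k = k*(-3*k**2 - 4*k - 4).
Verify: -9*k**2 - 17*k - 11 matches t_k.

s_k = k*(-3*k**2 - 4*k - 4)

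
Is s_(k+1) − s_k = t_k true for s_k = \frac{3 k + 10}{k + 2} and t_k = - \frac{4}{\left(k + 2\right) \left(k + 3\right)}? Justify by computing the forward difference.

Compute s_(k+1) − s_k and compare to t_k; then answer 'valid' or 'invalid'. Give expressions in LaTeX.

valid; difference matches t_k

s_(k+1) = (3*k + 13)/(k + 3)
s_(k+1) − s_k = -4/(k**2 + 5*k + 6)
(s_(k+1) − s_k) − t_k = 0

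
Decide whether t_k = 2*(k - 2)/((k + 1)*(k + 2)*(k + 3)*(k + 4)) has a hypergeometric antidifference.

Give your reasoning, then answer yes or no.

Ratio r(k) = (k - 1)*(k + 1)/((k - 2)*(k + 5)).
Factor: A=k + 1; B=k + 5; C=k - 2.
Solve (k + 1)·f(k+1) − (k + 4)·f(k) = k - 2.
Degrees (1,1,1) ⇒ d ≤ 3.
A polynomial solution: f(k) = -k*(k**2 + 6*k + 17)/12.
So s_k = (B(k−1)f/C)·t_k = (-k*(k + 4)*(k**2 + 6*k + 17)/(12*(k - 2)))·t_k = k*(-k**2 - 6*k - 17)/(6*(k + 1)*(k + 2)*(k + 3)).
Verify: 2*(k - 2)/(k**4 + 10*k**3 + 35*k**2 + 50*k + 24) matches t_k.

Yes. s_k = k*(-k**2 - 6*k - 17)/(6*(k + 1)*(k + 2)*(k + 3)).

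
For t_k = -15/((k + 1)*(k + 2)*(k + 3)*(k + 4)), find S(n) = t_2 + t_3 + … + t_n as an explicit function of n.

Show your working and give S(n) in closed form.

S(n) = (-n**3 - 9*n**2 - 26*n + 36)/(12*(n**3 + 9*n**2 + 26*n + 24))

Ratio r(k) = (k + 1)/(k + 5).
Take A(k)=k + 1, B(k)=k + 5, C(k)=1.
Solve (k + 1)·f(k+1) − (k + 4)·f(k) = 1.
deg f ≤ 3 (via 1,1,0).
Match coefficients ⇒ f(k) = k*(k**2 + 6*k + 11)/18.
R(k) = B(k−1)·f(k)/C(k) = k*(k + 4)*(k**2 + 6*k + 11)/18; s_k = R·t_k = 5*k*(-k**2 - 6*k - 11)/(6*(k + 1)*(k + 2)*(k + 3)).
Check: Δs_k = -15/(k**4 + 10*k**3 + 35*k**2 + 50*k + 24). ✓
Evaluate: s_(n+1) = 5*(-n**3 - 9*n**2 - 26*n - 18)/(6*(n**3 + 9*n**2 + 26*n + 24)); subtract s_(2) = -3/4 ⇒ S(n) = (-n**3 - 9*n**2 - 26*n + 36)/(12*(n**3 + 9*n**2 + 26*n + 24)).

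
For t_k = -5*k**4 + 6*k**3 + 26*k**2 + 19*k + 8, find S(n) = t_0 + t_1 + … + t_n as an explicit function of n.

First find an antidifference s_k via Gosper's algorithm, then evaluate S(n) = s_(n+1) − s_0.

The ratio is (5*k**4 + 14*k**3 - 14*k**2 - 69*k - 54)/(5*k**4 - 6*k**3 - 26*k**2 - 19*k - 8).
Factor: A=1; B=1; C=k**4 - 6*k**3/5 - 26*k**2/5 - 19*k/5 - 8/5.
Key eq: (1)·f(k+1) = (1)·f(k) + (k**4 - 6*k**3/5 - 26*k**2/5 - 19*k/5 - 8/5).
d = 5 from the (0,0,4) case.
Match coefficients ⇒ f(k) = k*(k**4 - 4*k**3 - 4*k**2 + 2*k - 3)/5.
Get s_k = R·t_k = k*(-k**4 + 4*k**3 + 4*k**2 - 2*k + 3) with R(k) = B(k−1)f(k)/C(k) = k*(k**4 - 4*k**3 - 4*k**2 + 2*k - 3)/(5*k**4 - 6*k**3 - 26*k**2 - 19*k - 8).
Δs = -5*k**4 + 6*k**3 + 26*k**2 + 19*k + 8, as required.
Telescope: S(n) = s_(n+1) − s_(0) = -n**5 - n**4 + 10*n**3 + 24*n**2 + 22*n + 8 − (0) = -n**5 - n**4 + 10*n**3 + 24*n**2 + 22*n + 8.

S(n) = -n**5 - n**4 + 10*n**3 + 24*n**2 + 22*n + 8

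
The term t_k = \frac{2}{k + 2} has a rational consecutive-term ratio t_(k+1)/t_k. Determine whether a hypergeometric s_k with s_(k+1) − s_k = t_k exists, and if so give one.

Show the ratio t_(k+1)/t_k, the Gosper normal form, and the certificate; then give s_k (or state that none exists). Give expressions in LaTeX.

Compute t_(k+1)/t_k: get (k + 2)/(k + 3).
Normal form (A,B,C) = (k + 2, k + 3, 1).
Solve (k + 2)·f(k+1) − (k + 2)·f(k) = 1.
d = 0 from the (1,1,0) case.
Put f(k) = c0: A·f(k+1) − B(k−1)·f(k) − C = -1; need -1 = 0 — inconsistent ⇒ no f, not summable.

none — t_k is not Gosper-summable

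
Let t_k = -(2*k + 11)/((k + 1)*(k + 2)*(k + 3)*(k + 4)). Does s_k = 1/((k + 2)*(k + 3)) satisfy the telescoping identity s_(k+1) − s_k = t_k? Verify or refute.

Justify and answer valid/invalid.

s_(k+1) = 1/((k + 3)*(k + 4))
s_(k+1) − s_k = -2/(k**3 + 9*k**2 + 26*k + 24)
(s_(k+1) − s_k) − t_k = 9/(k**4 + 10*k**3 + 35*k**2 + 50*k + 24)

Invalid: residual 9/(k**4 + 10*k**3 + 35*k**2 + 50*k + 24) ≠ 0.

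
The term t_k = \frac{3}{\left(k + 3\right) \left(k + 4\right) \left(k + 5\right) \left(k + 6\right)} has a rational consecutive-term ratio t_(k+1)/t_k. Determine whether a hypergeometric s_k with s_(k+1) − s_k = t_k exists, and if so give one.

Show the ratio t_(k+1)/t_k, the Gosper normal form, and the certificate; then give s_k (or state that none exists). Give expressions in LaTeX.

s_k = \frac{k \left(k^{2} + 12 k + 47\right)}{60 \left(k + 3\right) \left(k + 4\right) \left(k + 5\right)}

r(k) = (k + 3)/(k + 7) after simplifying.
Normal form (A,B,C) = (k + 3, k + 7, 1).
f must satisfy (k + 3)·f(k+1) − (k + 6)·f(k) = 1.
Bound: deg f ≤ 3.
Solve for f: f(k) = k*(k**2 + 12*k + 47)/180 (degree 3 ≤ 3).
Then R = B(k−1)f/C = k*(k + 6)*(k**2 + 12*k + 47)/180, so s_k = R(k)·t_k = k*(k**2 + 12*k + 47)/(60*(k + 3)*(k + 4)*(k + 5)).
Check: Δs_k = 3/(k**4 + 18*k**3 + 119*k**2 + 342*k + 360). ✓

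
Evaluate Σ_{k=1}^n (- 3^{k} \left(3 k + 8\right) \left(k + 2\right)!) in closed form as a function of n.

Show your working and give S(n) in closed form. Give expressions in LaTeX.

The ratio is 3*(k + 3)*(3*k + 11)/(3*k + 8).
So A=3*k + 9 and B=1, with C=k + 8/3.
Key eq: (3*k + 9)·f(k+1) = (1)·f(k) + (k + 8/3).
d = 0 from the (1,0,1) case.
Solve for f: f(k) = 1/3 (degree 0 ≤ 0).
R(k) = B(k−1)·f(k)/C(k) = 1/(3*k + 8); s_k = R·t_k = -3**k*factorial(k + 2).
Check: Δs_k = -3**k*(3*k + 8)*factorial(k + 2). ✓
Σ_(k=1)^n t_k = s_(n+1) − s_(1) = (-3**(n + 1)*factorial(n + 3)) − (-18), i.e. -3*3**n*factorial(n + 3) + 18.

S(n) = - 3 \cdot 3^{n} \left(n + 3\right)! + 18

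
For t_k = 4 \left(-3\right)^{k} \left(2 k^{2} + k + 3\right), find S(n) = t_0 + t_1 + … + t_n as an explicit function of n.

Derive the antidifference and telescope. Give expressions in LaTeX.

S(n) = 6 \left(-3\right)^{n} n^{2} + 6 \left(-3\right)^{n} n + 9 \left(-3\right)^{n} + 3

Step 1: r(k) = 3*(-2*k**2 - 5*k - 6)/(2*k**2 + k + 3).
A = -3, B = 1, C = k**2 + k/2 + 3/2.
Key eq: (-3)·f(k+1) = (1)·f(k) + (k**2 + k/2 + 3/2).
d = 2 from the (0,0,2) case.
Solve for f: f(k) = -(2*k**2 - 2*k + 3)/8 (degree 2 ≤ 2).
So s_k = (B(k−1)f/C)·t_k = (-(2*k**2 - 2*k + 3)/(4*(2*k**2 + k + 3)))·t_k = (-3)**k*(-2*k**2 + 2*k - 3).
Δs = 4*(-3)**k*(2*k**2 + k + 3), as required.
Evaluate: s_(n+1) = 3*(-3)**n*(2*n**2 + 2*n + 3); subtract s_(0) = -3 ⇒ S(n) = 6*(-3)**n*n**2 + 6*(-3)**n*n + 9*(-3)**n + 3.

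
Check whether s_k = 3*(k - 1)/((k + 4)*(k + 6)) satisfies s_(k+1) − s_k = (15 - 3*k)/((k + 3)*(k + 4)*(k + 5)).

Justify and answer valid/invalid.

s_(k+1) = 3*k/((k + 5)*(k + 7))
s_(k+1) − s_k = 3*(-k**2 + k + 35)/(k**4 + 22*k**3 + 179*k**2 + 638*k + 840)
(s_(k+1) − s_k) − t_k = 9*(2*k**2 + 5*k - 35)/(k**5 + 25*k**4 + 245*k**3 + 1175*k**2 + 2754*k + 2520)

Invalid: residual 9*(2*k**2 + 5*k - 35)/(k**5 + 25*k**4 + 245*k**3 + 1175*k**2 + 2754*k + 2520) ≠ 0.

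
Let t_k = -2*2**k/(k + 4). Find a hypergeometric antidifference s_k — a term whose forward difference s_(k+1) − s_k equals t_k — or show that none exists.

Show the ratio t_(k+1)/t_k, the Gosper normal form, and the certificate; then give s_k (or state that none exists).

t_(k+1)/t_k = 2*(k + 4)/(k + 5).
A = 2*k + 8, B = k + 5, C = 1.
Need (2*k + 8)·f(k+1) − (k + 4)·f(k) = 1.
Bound: deg f ≤ -1.
d = -1 < 0 ⇒ no nonzero polynomial f; not summable.

none — t_k is not Gosper-summable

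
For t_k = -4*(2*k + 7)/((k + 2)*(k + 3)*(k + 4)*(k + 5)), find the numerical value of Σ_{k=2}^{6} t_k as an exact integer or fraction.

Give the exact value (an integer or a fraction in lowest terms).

Σ = -25/198

Step 1: r(k) = (k + 2)*(2*k + 9)/((k + 6)*(2*k + 7)).
Factor: A=k + 2; B=k + 6; C=k + 7/2.
f must satisfy (k + 2)·f(k+1) − (k + 5)·f(k) = k + 7/2.
Degrees (1,1,1) ⇒ d ≤ 3.
Solving with deg f ≤ 3: f(k) = k*(k + 3)*(k + 6)/16.
Certificate R = B(k−1)f/C = k*(k + 3)*(k + 5)*(k + 6)/(8*(2*k + 7)) gives s_k = k*(-k - 6)/(2*(k**2 + 6*k + 8)).
s_(k+1) − s_k = 4*(-2*k - 7)/(k**4 + 14*k**3 + 71*k**2 + 154*k + 120) = t_k.
Σ_(k=2)^(6) t_k = s_(7) − s_(2) = -91/198 − (-1/3) = -25/198.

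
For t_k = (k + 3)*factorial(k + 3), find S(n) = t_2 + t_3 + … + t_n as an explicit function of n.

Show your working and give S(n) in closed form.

Ratio r(k) = (k + 4)**2/(k + 3).
Take A(k)=k + 4, B(k)=1, C(k)=k + 3.
Set up (k + 4)·f(k+1) − (1)·f(k) − (k + 3) = 0.
d = 0 from the (1,0,1) case.
Solving with deg f ≤ 0: f(k) = 1.
Certificate R = B(k−1)f/C = 1/(k + 3) gives s_k = factorial(k + 3).
Check: Δs_k = (k + 3)*factorial(k + 3). ✓
Evaluate: s_(n+1) = factorial(n + 4); subtract s_(2) = 120 ⇒ S(n) = factorial(n + 4) - 120.

S(n) = factorial(n + 4) - 120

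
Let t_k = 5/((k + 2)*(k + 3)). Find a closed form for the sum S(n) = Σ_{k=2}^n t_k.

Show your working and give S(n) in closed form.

Ratio r(k) = (k + 2)/(k + 4).
A = k + 2, B = k + 4, C = 1.
Key eq: (k + 2)·f(k+1) = (k + 3)·f(k) + (1).
From deg A=1, deg B=1, deg C=0: d=1.
Match coefficients ⇒ f(k) = k/2.
So s_k = (B(k−1)f/C)·t_k = (k*(k + 3)/2)·t_k = 5*k/(2*(k + 2)).
Verify: 5/(k**2 + 5*k + 6) matches t_k.
Evaluate: s_(n+1) = 5*(n + 1)/(2*(n + 3)); subtract s_(2) = 5/4 ⇒ S(n) = 5*(n - 1)/(4*(n + 3)).

S(n) = 5*(n - 1)/(4*(n + 3))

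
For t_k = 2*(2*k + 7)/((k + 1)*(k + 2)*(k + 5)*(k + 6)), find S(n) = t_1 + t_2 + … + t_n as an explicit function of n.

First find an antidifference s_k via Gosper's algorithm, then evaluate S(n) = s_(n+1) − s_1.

t_(k+1)/t_k = (k + 1)*(k + 5)*(2*k + 9)/((k + 3)*(k + 7)*(2*k + 7)).
Gosper form: A/B · C(k+1)/C(k) with A=k + 1, B=k + 7, C=k**3 + 21*k**2/2 + 73*k/2 + 42.
Need (k + 1)·f(k+1) − (k + 6)·f(k) = k**3 + 21*k**2/2 + 73*k/2 + 42.
d = 5 from the (1,1,3) case.
Match coefficients ⇒ f(k) = k*(k + 2)*(k + 3)*(k + 4)*(k + 6)/10.
Get s_k = R·t_k = 2*k*(k + 6)/(5*(k**2 + 6*k + 5)) with R(k) = B(k−1)f(k)/C(k) = k*(k + 2)*(k + 6)**2/(5*(2*k + 7)).
Verify: 2*(2*k + 7)/(k**4 + 14*k**3 + 65*k**2 + 112*k + 60) matches t_k.
Telescope: S(n) = s_(n+1) − s_(1) = 2*(n**2 + 8*n + 7)/(5*(n**2 + 8*n + 12)) − (7/30) = n*(n + 8)/(6*(n**2 + 8*n + 12)).

S(n) = n*(n + 8)/(6*(n**2 + 8*n + 12))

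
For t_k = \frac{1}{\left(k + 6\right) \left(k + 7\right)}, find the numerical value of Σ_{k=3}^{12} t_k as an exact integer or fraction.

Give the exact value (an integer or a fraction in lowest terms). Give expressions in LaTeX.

Σ = 10/171

Step 1: r(k) = (k + 6)/(k + 8).
So A=k + 6 and B=k + 8, with C=1.
Solve (k + 6)·f(k+1) − (k + 7)·f(k) = 1.
Degrees (1,1,0) ⇒ d ≤ 1.
Solving with deg f ≤ 1: f(k) = k/6.
So s_k = (B(k−1)f/C)·t_k = (k*(k + 7)/6)·t_k = k/(6*(k + 6)).
Δs = 1/(k**2 + 13*k + 42), as required.
Telescoping: Σ = s_(13) − s_(3) = 13/114 − (1/18) = 10/171.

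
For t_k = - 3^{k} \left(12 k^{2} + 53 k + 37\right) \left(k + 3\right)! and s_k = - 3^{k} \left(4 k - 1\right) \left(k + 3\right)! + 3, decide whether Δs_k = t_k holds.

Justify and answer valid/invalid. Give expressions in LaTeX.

valid (s_(k+1) − s_k reduces to t_k)

s_(k+1) = -3**(k + 1)*(4*k + 3)*factorial(k + 4) + 3
s_(k+1) − s_k = -3**k*(12*k**2 + 53*k + 37)*factorial(k + 3)
(s_(k+1) − s_k) − t_k = 0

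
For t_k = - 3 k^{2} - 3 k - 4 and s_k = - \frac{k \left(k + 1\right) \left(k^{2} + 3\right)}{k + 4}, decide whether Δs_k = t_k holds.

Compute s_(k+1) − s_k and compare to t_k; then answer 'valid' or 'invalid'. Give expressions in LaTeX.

Invalid: residual \frac{3 \left(2 k^{3} + 15 k^{2} + 13 k + 16\right)}{k^{2} + 9 k + 20} ≠ 0.

s_(k+1) = -(k + 1)*(k + 2)*((k + 1)**2 + 3)/(k + 5)
s_(k+1) − s_k = (-3*k**4 - 24*k**3 - 46*k**2 - 57*k - 32)/(k**2 + 9*k + 20)
(s_(k+1) − s_k) − t_k = 3*(2*k**3 + 15*k**2 + 13*k + 16)/(k**2 + 9*k + 20)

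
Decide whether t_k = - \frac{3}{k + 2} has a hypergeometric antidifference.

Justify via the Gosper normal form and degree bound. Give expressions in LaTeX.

No — the linear system for f has no solution.

Compute t_(k+1)/t_k: get (k + 2)/(k + 3).
So A=k + 2 and B=k + 3, with C=1.
Solve (k + 2)·f(k+1) − (k + 2)·f(k) = 1.
From deg A=1, deg B=1, deg C=0: d=0.
Generic f = c0 gives residual -1; -1 = 0 cannot hold, so t_k is not Gosper-summable.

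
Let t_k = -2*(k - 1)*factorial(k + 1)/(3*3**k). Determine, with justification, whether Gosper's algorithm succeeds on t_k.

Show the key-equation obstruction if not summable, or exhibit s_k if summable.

Compute t_(k+1)/t_k: get k*(k + 2)/(3*(k - 1)).
A = k/3 + 2/3, B = 1, C = k - 1.
Set up (k/3 + 2/3)·f(k+1) − (1)·f(k) − (k - 1) = 0.
d = 0 from the (1,0,1) case.
Solving with deg f ≤ 0: f(k) = 3.
So s_k = (B(k−1)f/C)·t_k = (3/(k - 1))·t_k = -2*factorial(k + 1)/3**k.
Verify: -2*(k - 1)*factorial(k + 1)/(3*3**k) matches t_k.

Yes. s_k = -2*factorial(k + 1)/3**k.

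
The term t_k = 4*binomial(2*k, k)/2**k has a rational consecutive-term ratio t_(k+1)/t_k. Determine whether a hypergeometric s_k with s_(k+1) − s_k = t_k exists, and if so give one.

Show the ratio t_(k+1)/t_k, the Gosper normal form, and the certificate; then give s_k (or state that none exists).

r(k) = (2*k + 1)/(k + 1) after simplifying.
Normal form (A,B,C) = (2*k + 1, k + 1, 1).
Solve (2*k + 1)·f(k+1) − (k)·f(k) = 1.
From deg A=1, deg B=1, deg C=0: d=-1.
Negative degree bound (-1): no f exists, t_k not Gosper-summable.

not Gosper-summable; s_k does not exist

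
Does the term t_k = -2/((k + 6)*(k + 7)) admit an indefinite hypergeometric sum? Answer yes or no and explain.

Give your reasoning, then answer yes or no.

Yes. s_k = -k/(3*k + 18).

The ratio is (k + 6)/(k + 8).
Gosper form: A/B · C(k+1)/C(k) with A=k + 6, B=k + 8, C=1.
f must satisfy (k + 6)·f(k+1) − (k + 7)·f(k) = 1.
Degrees (1,1,0) ⇒ d ≤ 1.
Solving with deg f ≤ 1: f(k) = k/6.
Certificate R = B(k−1)f/C = k*(k + 7)/6 gives s_k = -k/(3*k + 18).
Check: Δs_k = -2/(k**2 + 13*k + 42). ✓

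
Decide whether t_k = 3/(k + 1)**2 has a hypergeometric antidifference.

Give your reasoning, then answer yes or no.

No — t_k has no hypergeometric antidifference.

Compute t_(k+1)/t_k: get (k + 1)**2/(k + 2)**2.
Normal form (A,B,C) = (k**2 + 2*k + 1, k**2 + 4*k + 4, 1).
Key eq: (k**2 + 2*k + 1)·f(k+1) = (k**2 + 2*k + 1)·f(k) + (1).
Degrees (2,2,0) ⇒ d ≤ 0.
Put f(k) = c0: A·f(k+1) − B(k−1)·f(k) − C = -1; need -1 = 0 — inconsistent ⇒ no f, not summable.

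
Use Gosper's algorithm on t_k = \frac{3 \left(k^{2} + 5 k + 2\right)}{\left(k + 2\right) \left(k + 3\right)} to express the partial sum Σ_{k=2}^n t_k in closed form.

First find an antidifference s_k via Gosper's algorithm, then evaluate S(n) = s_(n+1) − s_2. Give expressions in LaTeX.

Compute t_(k+1)/t_k: get (k + 2)*(5*k + (k + 1)**2 + 7)/((k + 4)*(k**2 + 5*k + 2)).
A = k + 2, B = k + 4, C = k**2 + 5*k + 2.
Key eq: (k + 2)·f(k+1) = (k + 3)·f(k) + (k**2 + 5*k + 2).
From deg A=1, deg B=1, deg C=2: d=2.
A polynomial solution: f(k) = k**2.
Certificate R = B(k−1)f/C = k**2*(k + 3)/(k**2 + 5*k + 2) gives s_k = 3*k**2/(k + 2).
Verify: 3*(k**2 + 5*k + 2)/(k**2 + 5*k + 6) matches t_k.
Telescope: S(n) = s_(n+1) − s_(2) = 3*(n**2 + 2*n + 1)/(n + 3) − (3) = 3*(n**2 + n - 2)/(n + 3).

S(n) = \frac{3 \left(n^{2} + n - 2\right)}{n + 3}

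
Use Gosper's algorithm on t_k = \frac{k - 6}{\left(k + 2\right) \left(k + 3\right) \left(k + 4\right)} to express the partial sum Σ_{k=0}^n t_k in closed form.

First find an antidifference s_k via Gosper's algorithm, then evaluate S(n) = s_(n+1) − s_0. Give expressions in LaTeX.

Step 1: r(k) = (k - 5)*(k + 2)/((k - 6)*(k + 5)).
Take A(k)=k + 2, B(k)=k + 5, C(k)=k - 6.
f must satisfy (k + 2)·f(k+1) − (k + 4)·f(k) = k - 6.
deg f ≤ 2 (via 1,1,1).
Solve for f: f(k) = -k*(k + 8)/3 (degree 2 ≤ 2).
Certificate R = B(k−1)f/C = -k*(k + 4)*(k + 8)/(3*(k - 6)) gives s_k = k*(-k - 8)/(3*(k + 2)*(k + 3)).
Verify: (k - 6)/(k**3 + 9*k**2 + 26*k + 24) matches t_k.
Evaluate: s_(n+1) = (-n**2 - 10*n - 9)/(3*(n**2 + 7*n + 12)); subtract s_(0) = 0 ⇒ S(n) = (-n**2 - 10*n - 9)/(3*(n**2 + 7*n + 12)).

S(n) = \frac{- n^{2} - 10 n - 9}{3 \left(n^{2} + 7 n + 12\right)}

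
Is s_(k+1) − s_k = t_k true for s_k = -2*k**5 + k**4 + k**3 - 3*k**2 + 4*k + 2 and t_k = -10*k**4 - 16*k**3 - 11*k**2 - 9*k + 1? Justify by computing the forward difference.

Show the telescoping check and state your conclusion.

s_(k+1) = -2*k**5 - 9*k**4 - 15*k**3 - 14*k**2 - 5*k + 3
s_(k+1) − s_k = -10*k**4 - 16*k**3 - 11*k**2 - 9*k + 1
(s_(k+1) − s_k) − t_k = 0

Valid: the claim telescopes to t_k.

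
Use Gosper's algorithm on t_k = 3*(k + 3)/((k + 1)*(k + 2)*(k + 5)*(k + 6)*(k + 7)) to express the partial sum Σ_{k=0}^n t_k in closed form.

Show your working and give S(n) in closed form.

S(n) = (n**3 + 15*n**2 + 68*n + 54)/(30*(n**3 + 15*n**2 + 68*n + 84))

Step 1: r(k) = (k + 1)*(k + 4)*(k + 5)/((k + 3)**2*(k + 8)).
Normal form (A,B,C) = (k + 1, k + 8, k**3 + 10*k**2 + 33*k + 36).
Need (k + 1)·f(k+1) − (k + 7)·f(k) = k**3 + 10*k**2 + 33*k + 36.
From deg A=1, deg B=1, deg C=3: d=6.
Solve for f: f(k) = k*(k + 2)*(k + 3)*(k + 4)*(k**2 + 12*k + 41)/90 (degree 6 ≤ 6).
R(k) = B(k−1)·f(k)/C(k) = k*(k + 2)*(k + 7)*(k**2 + 12*k + 41)/(90*(k + 3)); s_k = R·t_k = k*(k**2 + 12*k + 41)/(30*(k**3 + 12*k**2 + 41*k + 30)).
Δs = 3*(k + 3)/(k**5 + 21*k**4 + 163*k**3 + 567*k**2 + 844*k + 420), as required.
s_(n+1) = (n**3 + 15*n**2 + 68*n + 54)/(30*(n**3 + 15*n**2 + 68*n + 84)) and s_(0) = 0, so S(n) = (n**3 + 15*n**2 + 68*n + 54)/(30*(n**3 + 15*n**2 + 68*n + 84)).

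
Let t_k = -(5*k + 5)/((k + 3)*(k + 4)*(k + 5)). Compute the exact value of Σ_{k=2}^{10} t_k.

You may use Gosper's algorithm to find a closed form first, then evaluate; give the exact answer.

r(k) = (k + 2)*(k + 3)/((k + 1)*(k + 6)) after simplifying.
Take A(k)=k + 3, B(k)=k + 6, C(k)=k + 1.
f must satisfy (k + 3)·f(k+1) − (k + 5)·f(k) = k + 1.
From deg A=1, deg B=1, deg C=1: d=2.
Solving with deg f ≤ 2: f(k) = k*(k + 1)/6.
R(k) = B(k−1)·f(k)/C(k) = k*(k + 5)/6; s_k = R·t_k = -5*k*(k + 1)/(6*(k + 3)*(k + 4)).
Verify: 5*(-k - 1)/(k**3 + 12*k**2 + 47*k + 60) matches t_k.
Telescoping: Σ = s_(11) − s_(2) = -11/21 − (-1/6) = -5/14.

Σ = -5/14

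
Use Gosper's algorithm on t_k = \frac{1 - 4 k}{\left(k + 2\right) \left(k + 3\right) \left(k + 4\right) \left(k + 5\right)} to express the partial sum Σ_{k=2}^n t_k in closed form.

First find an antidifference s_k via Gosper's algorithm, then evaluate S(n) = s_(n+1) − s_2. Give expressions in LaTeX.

S(n) = \frac{- n^{3} - 12 n^{2} + n + 12}{24 \left(n^{3} + 12 n^{2} + 47 n + 60\right)}

Compute t_(k+1)/t_k: get (k + 2)*(4*k + 3)/((k + 6)*(4*k - 1)).
Normal form (A,B,C) = (k + 2, k + 6, k - 1/4).
Solve (k + 2)·f(k+1) − (k + 5)·f(k) = k - 1/4.
d = 3 from the (1,1,1) case.
A polynomial solution: f(k) = k*(k - 2)*(k + 11)/96.
Then R = B(k−1)f/C = k*(k - 2)*(k + 5)*(k + 11)/(24*(4*k - 1)), so s_k = R(k)·t_k = k*(-k**2 - 9*k + 22)/(24*(k + 2)*(k + 3)*(k + 4)).
Δs = (1 - 4*k)/(k**4 + 14*k**3 + 71*k**2 + 154*k + 120), as required.
Telescope: S(n) = s_(n+1) − s_(2) = (-n**3 - 12*n**2 + n + 12)/(24*(n**3 + 12*n**2 + 47*n + 60)) − (0) = (-n**3 - 12*n**2 + n + 12)/(24*(n**3 + 12*n**2 + 47*n + 60)).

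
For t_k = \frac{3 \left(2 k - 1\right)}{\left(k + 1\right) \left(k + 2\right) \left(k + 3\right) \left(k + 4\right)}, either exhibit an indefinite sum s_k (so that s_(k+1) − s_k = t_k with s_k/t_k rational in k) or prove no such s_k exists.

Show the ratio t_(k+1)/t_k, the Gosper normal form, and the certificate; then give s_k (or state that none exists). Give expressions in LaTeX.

The ratio is (k + 1)*(2*k + 1)/((k + 5)*(2*k - 1)).
A = k + 1, B = k + 5, C = k - 1/2.
f must satisfy (k + 1)·f(k+1) − (k + 4)·f(k) = k - 1/2.
Bound: deg f ≤ 3.
Solve for f: f(k) = -k/2 (degree 1 ≤ 3).
So s_k = (B(k−1)f/C)·t_k = (-k*(k + 4)/(2*k - 1))·t_k = -3*k/((k + 1)*(k + 2)*(k + 3)).
Δs = 3*(2*k - 1)/(k**4 + 10*k**3 + 35*k**2 + 50*k + 24), as required.

s_k = - \frac{3 k}{\left(k + 1\right) \left(k + 2\right) \left(k + 3\right)}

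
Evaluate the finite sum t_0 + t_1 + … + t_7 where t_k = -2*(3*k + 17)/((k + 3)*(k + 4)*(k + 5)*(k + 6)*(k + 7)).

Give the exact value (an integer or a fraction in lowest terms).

r(k) = (k + 3)*(3*k + 20)/((k + 8)*(3*k + 17)) after simplifying.
So A=k + 3 and B=k + 8, with C=k + 17/3.
Solve (k + 3)·f(k+1) − (k + 7)·f(k) = k + 17/3.
Bound: deg f ≤ 4.
A polynomial solution: f(k) = k*(k + 5)*(k**2 + 13*k + 54)/216.
Then R = B(k−1)f/C = k*(k + 5)*(k + 7)*(k**2 + 13*k + 54)/(72*(3*k + 17)), so s_k = R(k)·t_k = k*(-k**2 - 13*k - 54)/(36*(k**3 + 13*k**2 + 54*k + 72)).
Δs = 2*(-3*k - 17)/(k**5 + 25*k**4 + 245*k**3 + 1175*k**2 + 2754*k + 2520), as required.
Sum = s_(8) − s_(0); s_(8) = -37/1386, s_(0) = 0 ⇒ -37/1386.

Σ = -37/1386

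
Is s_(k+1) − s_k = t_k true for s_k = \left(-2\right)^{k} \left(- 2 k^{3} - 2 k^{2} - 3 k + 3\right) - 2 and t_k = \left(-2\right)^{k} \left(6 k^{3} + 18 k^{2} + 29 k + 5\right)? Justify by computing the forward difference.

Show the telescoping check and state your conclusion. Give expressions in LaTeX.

s_(k+1) = 2*(-2)**k*(3*k + 2*(k + 1)**3 + 2*(k + 1)**2) - 2
s_(k+1) − s_k = (-2)**k*(6*k**3 + 18*k**2 + 29*k + 5)
(s_(k+1) − s_k) − t_k = 0

valid; difference matches t_k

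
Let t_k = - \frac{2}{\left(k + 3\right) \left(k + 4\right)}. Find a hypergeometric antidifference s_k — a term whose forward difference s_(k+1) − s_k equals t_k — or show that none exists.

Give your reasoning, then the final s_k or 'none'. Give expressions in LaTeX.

s_k = - \frac{2 k}{3 k + 9}

t_(k+1)/t_k = (k + 3)/(k + 5).
So A=k + 3 and B=k + 5, with C=1.
f must satisfy (k + 3)·f(k+1) − (k + 4)·f(k) = 1.
Bound: deg f ≤ 1.
Solve for f: f(k) = k/3 (degree 1 ≤ 1).
Get s_k = R·t_k = -2*k/(3*k + 9) with R(k) = B(k−1)f(k)/C(k) = k*(k + 4)/3.
s_(k+1) − s_k = -2/(k**2 + 7*k + 12) = t_k.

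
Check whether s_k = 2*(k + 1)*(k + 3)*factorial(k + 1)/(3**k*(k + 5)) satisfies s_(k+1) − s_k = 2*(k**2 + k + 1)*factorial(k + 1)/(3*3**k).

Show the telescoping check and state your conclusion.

s_(k+1) = 2*(k + 2)*(k + 4)*factorial(k + 2)/(3*3**k*(k + 6))
s_(k+1) − s_k = 2*(k**4 + 10*k**3 + 30*k**2 + 35*k + 26)*factorial(k + 1)/(3*3**k*(k + 5)*(k + 6))
(s_(k+1) − s_k) − t_k = -4*(k**3 + 6*k**2 + 3*k + 2)*factorial(k + 1)/(3*3**k*(k + 5)*(k + 6))

Invalid: residual -4*(k**3 + 6*k**2 + 3*k + 2)*factorial(k + 1)/(3*3**k*(k + 5)*(k + 6)) ≠ 0.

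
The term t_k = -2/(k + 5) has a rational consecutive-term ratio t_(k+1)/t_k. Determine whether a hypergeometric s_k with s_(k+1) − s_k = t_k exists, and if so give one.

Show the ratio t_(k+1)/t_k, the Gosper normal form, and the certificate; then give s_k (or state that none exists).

no hypergeometric antidifference exists

r(k) = (k + 5)/(k + 6) after simplifying.
Take A(k)=k + 5, B(k)=k + 6, C(k)=1.
Set up (k + 5)·f(k+1) − (k + 5)·f(k) − (1) = 0.
Bound: deg f ≤ 0.
f = c0 ⇒ A·f(k+1) − B(k−1)·f(k) − C = -1. The system {-1 = 0} is inconsistent; no antidifference.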